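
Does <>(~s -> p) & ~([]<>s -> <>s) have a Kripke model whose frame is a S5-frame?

1. <>(~s -> p) & ~([]<>s -> <>s), 0
2. <>(~s -> p), 0   [&-rule on 1]
3. ~([]<>s -> <>s), 0   [&-rule on 1]
4. []<>s, 0   [~->-rule on 3]
5. ~<>s, 0   [~->-rule on 3]
6. <>s, 0   [[]-rule on 4 via 0R0]
7. ~s, 0   [~<>-rule on 5 via 0R0]
8. ~s -> p, 1   [<>-rule on 2: fresh world 1, 0R1]
9. <>s, 1   [[]-rule on 4 via 0R1]
10. ~s, 1   [~<>-rule on 5 via 0R1]
11. p, 1   [->-rule on 8 (branches; this branch)]
12. s, 2   [<>-rule on 6: fresh world 2, 0R2]
13. <>s, 2   [[]-rule on 4 via 0R2]
14. ~s, 2   [~<>-rule on 5 via 0R2]
Accessibility: 0R0, 0R1, 0R2, 1R0, 1R1, 1R2, 2R0, 2R1, 2R2
Branch closes: s and ~s both at 2.
All branches of the tableau close; one closing branch shown above.

Unsatisfiable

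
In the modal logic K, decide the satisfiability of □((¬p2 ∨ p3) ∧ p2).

Yes, satisfiable

1. □((¬p2 ∨ p3) ∧ p2), w0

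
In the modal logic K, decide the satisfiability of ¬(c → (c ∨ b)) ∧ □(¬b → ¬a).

No, unsatisfiable

1. ¬(c → (c ∨ b)) ∧ □(¬b → ¬a), 0
2. ¬(c → (c ∨ b)), 0
3. □(¬b → ¬a), 0
4. c, 0
5. ¬(c ∨ b), 0
6. ¬c, 0
7. ¬b, 0
Branch closes: c and ¬c both at 0.
All branches of the tableau close; one closing branch shown above.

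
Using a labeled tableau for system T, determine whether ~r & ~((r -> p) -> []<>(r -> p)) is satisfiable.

1. ~r & ~((r -> p) -> []<>(r -> p)), 0
2. ~r, 0
3. ~((r -> p) -> []<>(r -> p)), 0
4. r -> p, 0
5. ~[]<>(r -> p), 0
6. p, 0
7. ~<>(r -> p), 1
8. ~(r -> p), 1
9. r, 1
10. ~p, 1
Accessibility: 0R0, 0R1, 1R1

Satisfiable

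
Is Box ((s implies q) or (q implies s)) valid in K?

Tableau for the negation not Box ((s implies q) or (q implies s)):
1. not Box ((s implies q) or (q implies s)), 0
2. not ((s implies q) or (q implies s)), 1   [neg-Box-rule on 1: fresh world 1, 0R1]
3. not (s implies q), 1   [neg-or-rule on 2]
4. not (q implies s), 1   [neg-or-rule on 2]
5. s, 1   [neg-implies-rule on 3]
6. not q, 1   [neg-implies-rule on 3]
7. q, 1   [neg-implies-rule on 4]
8. not s, 1   [neg-implies-rule on 4]
Accessibility: 0R1
Branch closes: q and not q both at 1.
Every branch of the negation's tableau closes; the branch above is one of them.

Yes, valid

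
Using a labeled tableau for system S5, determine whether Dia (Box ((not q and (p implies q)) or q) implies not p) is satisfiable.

Satisfiable (open branch found)

1. Dia (Box ((not q and (p implies q)) or q) implies not p), u
2. Box ((not q and (p implies q)) or q) implies not p, v
3. not p, v
Accessibility: uRu, uRv, vRu, vRv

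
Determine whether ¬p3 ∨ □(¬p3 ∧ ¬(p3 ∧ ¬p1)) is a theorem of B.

Tableau for the negation ¬(¬p3 ∨ □(¬p3 ∧ ¬(p3 ∧ ¬p1))):
1. ¬(¬p3 ∨ □(¬p3 ∧ ¬(p3 ∧ ¬p1))), 0
2. p3, 0
3. ¬□(¬p3 ∧ ¬(p3 ∧ ¬p1)), 0
4. ¬(¬p3 ∧ ¬(p3 ∧ ¬p1)), 1
5. p3 ∧ ¬p1, 1
6. p3, 1
7. ¬p1, 1
Accessibility: 0R0, 0R1, 1R0, 1R1
The negation has an open branch (countermodel exists).

No, not valid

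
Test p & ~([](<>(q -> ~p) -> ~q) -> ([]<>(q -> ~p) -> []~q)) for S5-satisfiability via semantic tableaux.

Unsatisfiable

1. p & ~([](<>(q -> ~p) -> ~q) -> ([]<>(q -> ~p) -> []~q)), w0
2. p, w0
3. ~([](<>(q -> ~p) -> ~q) -> ([]<>(q -> ~p) -> []~q)), w0
4. [](<>(q -> ~p) -> ~q), w0
5. ~([]<>(q -> ~p) -> []~q), w0
6. []<>(q -> ~p), w0
7. ~[]~q, w0
8. <>(q -> ~p) -> ~q, w0
9. <>(q -> ~p), w0
10. ~<>(q -> ~p), w0
11. ~(q -> ~p), w0
12. q, w0
13. q, w1
14. <>(q -> ~p) -> ~q, w1
15. <>(q -> ~p), w1
16. ~(q -> ~p), w1
17. p, w1
18. ~<>(q -> ~p), w1
19. q -> ~p, w2
20. <>(q -> ~p) -> ~q, w2
21. <>(q -> ~p), w2
22. ~(q -> ~p), w2
23. q, w2
24. p, w2
25. ~p, w2
Accessibility: w0Rw0, w0Rw1, w0Rw2, w1Rw0, w1Rw1, w1Rw2, w2Rw0, w2Rw1, w2Rw2
Branch closes: p and ~p both at w2.
(One branch shown.) All branches close.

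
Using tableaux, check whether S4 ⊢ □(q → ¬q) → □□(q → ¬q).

Valid

Tableau for the negation ¬(□(q → ¬q) → □□(q → ¬q)):
1. ¬(□(q → ¬q) → □□(q → ¬q)), u
2. □(q → ¬q), u   [¬→-rule on 1]
3. ¬□□(q → ¬q), u   [¬→-rule on 1]
4. q → ¬q, u   [□-rule on 2 via uRu]
5. ¬q, u   [→-rule on 4 (branches; this branch)]
6. ¬□(q → ¬q), v   [¬□-rule on 3: fresh world v, uRv]
7. q → ¬q, v   [□-rule on 2 via uRv]
8. ¬q, v   [→-rule on 7 (branches; this branch)]
9. ¬(q → ¬q), w   [¬□-rule on 6: fresh world w, vRw]
10. q, w   [¬→-rule on 9]
11. q → ¬q, w   [□-rule on 2 via uRw]
12. ¬q, w   [→-rule on 11 (branches; this branch)]
Accessibility: uRu, uRv, uRw, vRv, vRw, wRw
Branch closes: q and ¬q both at w.
Every branch of the negation's tableau closes; the branch above is one of them.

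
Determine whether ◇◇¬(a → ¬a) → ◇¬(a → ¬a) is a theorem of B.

Invalid (countermodel exists)

Tableau for the negation ¬(◇◇¬(a → ¬a) → ◇¬(a → ¬a)):
1. ¬(◇◇¬(a → ¬a) → ◇¬(a → ¬a)), 0
2. ◇◇¬(a → ¬a), 0   [¬→-rule on 1]
3. ¬◇¬(a → ¬a), 0   [¬→-rule on 1]
4. a → ¬a, 0   [¬◇-rule on 3 via 0R0]
5. ¬a, 0   [→-rule on 4 (branches; this branch)]
6. ◇¬(a → ¬a), 1   [◇-rule on 2: fresh world 1, 0R1]
7. a → ¬a, 1   [¬◇-rule on 3 via 0R1]
8. ¬a, 1   [→-rule on 7 (branches; this branch)]
9. ¬(a → ¬a), 2   [◇-rule on 6: fresh world 2, 1R2]
10. a, 2   [¬→-rule on 9]
Accessibility: 0R0, 0R1, 1R0, 1R1, 1R2, 2R1, 2R2
The negation has an open branch (countermodel exists).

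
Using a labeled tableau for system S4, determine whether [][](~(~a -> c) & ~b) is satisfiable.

1. [][](~(~a -> c) & ~b), w0
2. [](~(~a -> c) & ~b), w0
3. ~(~a -> c) & ~b, w0
4. ~(~a -> c), w0
5. ~b, w0
6. ~a, w0
7. ~c, w0
Accessibility: w0Rw0

Satisfiable (open branch found)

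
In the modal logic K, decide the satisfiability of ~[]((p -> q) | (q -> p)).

1. ~[]((p -> q) | (q -> p)), w0
2. ~((p -> q) | (q -> p)), w1   [~[]-rule on 1: fresh world w1, w0Rw1]
3. ~(p -> q), w1   [~|-rule on 2]
4. ~(q -> p), w1   [~|-rule on 2]
5. p, w1   [~->-rule on 3]
6. ~q, w1   [~->-rule on 3]
7. q, w1   [~->-rule on 4]
8. ~p, w1   [~->-rule on 4]
Accessibility: w0Rw1
Branch closes: q and ~q both at w1.
All branches of the tableau close; one closing branch shown above.

No, unsatisfiable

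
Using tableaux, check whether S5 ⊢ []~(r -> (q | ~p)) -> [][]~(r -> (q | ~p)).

Yes, valid

Tableau for the negation ~([]~(r -> (q | ~p)) -> [][]~(r -> (q | ~p))):
1. ~([]~(r -> (q | ~p)) -> [][]~(r -> (q | ~p))), u
2. []~(r -> (q | ~p)), u
3. ~[][]~(r -> (q | ~p)), u
4. ~(r -> (q | ~p)), u
5. r, u
6. ~(q | ~p), u
7. ~q, u
8. p, u
9. ~[]~(r -> (q | ~p)), v
10. ~(r -> (q | ~p)), v
11. r, v
12. ~(q | ~p), v
13. ~q, v
14. p, v
15. r -> (q | ~p), w
16. ~(r -> (q | ~p)), w
17. r, w
18. ~(q | ~p), w
19. ~q, w
20. p, w
21. q | ~p, w
22. ~p, w
Accessibility: uRu, uRv, uRw, vRu, vRv, vRw, wRu, wRv, wRw
Branch closes: p and ~p both at w.
All branches of the negation close; one closing branch shown above.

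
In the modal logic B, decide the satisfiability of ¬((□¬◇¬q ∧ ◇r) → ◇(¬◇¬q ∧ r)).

Unsatisfiable

1. ¬((□¬◇¬q ∧ ◇r) → ◇(¬◇¬q ∧ r)), 0
2. □¬◇¬q ∧ ◇r, 0
3. ¬◇(¬◇¬q ∧ r), 0
4. □¬◇¬q, 0
5. ◇r, 0
6. ¬(¬◇¬q ∧ r), 0
7. ¬◇¬q, 0
8. q, 0
9. ◇¬q, 0
10. r, 1
11. ¬(¬◇¬q ∧ r), 1
12. ¬◇¬q, 1
13. q, 1
14. ◇¬q, 1
15. ¬q, 2
16. ¬(¬◇¬q ∧ r), 2
17. ¬◇¬q, 2
18. q, 2
Accessibility: 0R0, 0R1, 0R2, 1R0, 1R1, 2R0, 2R2
Branch closes: q and ¬q both at 2.
All branches of the tableau close; one closing branch shown above.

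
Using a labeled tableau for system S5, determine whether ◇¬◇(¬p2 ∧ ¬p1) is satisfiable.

Yes, satisfiable

1. ◇¬◇(¬p2 ∧ ¬p1), 0
2. ¬◇(¬p2 ∧ ¬p1), 1
3. ¬(¬p2 ∧ ¬p1), 0
4. ¬(¬p2 ∧ ¬p1), 1
5. p1, 0
6. p1, 1
Accessibility: 0R0, 0R1, 1R0, 1R1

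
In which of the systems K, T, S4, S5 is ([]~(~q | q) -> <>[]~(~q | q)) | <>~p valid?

T-tableau for the negation ~(([]~(~q | q) -> <>[]~(~q | q)) | <>~p):
1. ~(([]~(~q | q) -> <>[]~(~q | q)) | <>~p), w0
2. ~([]~(~q | q) -> <>[]~(~q | q)), w0
3. ~<>~p, w0
4. []~(~q | q), w0
5. ~<>[]~(~q | q), w0
6. p, w0
7. ~(~q | q), w0
8. q, w0
9. ~q, w0
Accessibility: w0Rw0
Branch closes: q and ~q both at w0.
Every branch closes (one shown): valid in T, hence also in S4, S5 (every theorem of T is a theorem of S4 and S5).
K-tableau for the negation ~(([]~(~q | q) -> <>[]~(~q | q)) | <>~p):
1. ~(([]~(~q | q) -> <>[]~(~q | q)) | <>~p), w0
2. ~([]~(~q | q) -> <>[]~(~q | q)), w0
3. ~<>~p, w0
4. []~(~q | q), w0
5. ~<>[]~(~q | q), w0
Complete open branch: countermodel on a K-frame, so not valid in K.

T, S4, S5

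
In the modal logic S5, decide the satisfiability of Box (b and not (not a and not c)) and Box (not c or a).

1. Box (b and not (not a and not c)) and Box (not c or a), 0
2. Box (b and not (not a and not c)), 0
3. Box (not c or a), 0
4. b and not (not a and not c), 0
5. b, 0
6. not (not a and not c), 0
7. not c or a, 0
8. c, 0
9. a, 0
Accessibility: 0R0

Yes, satisfiable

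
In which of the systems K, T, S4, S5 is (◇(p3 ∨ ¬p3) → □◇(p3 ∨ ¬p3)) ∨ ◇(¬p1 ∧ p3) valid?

T, S4, S5

T-tableau for the negation ¬((◇(p3 ∨ ¬p3) → □◇(p3 ∨ ¬p3)) ∨ ◇(¬p1 ∧ p3)):
1. ¬((◇(p3 ∨ ¬p3) → □◇(p3 ∨ ¬p3)) ∨ ◇(¬p1 ∧ p3)), w0
2. ¬(◇(p3 ∨ ¬p3) → □◇(p3 ∨ ¬p3)), w0
3. ¬◇(¬p1 ∧ p3), w0
4. ◇(p3 ∨ ¬p3), w0
5. ¬□◇(p3 ∨ ¬p3), w0
6. ¬(¬p1 ∧ p3), w0
7. ¬p3, w0
8. p3 ∨ ¬p3, w1
9. ¬(¬p1 ∧ p3), w1
10. ¬p3, w1
11. ¬◇(p3 ∨ ¬p3), w2
12. ¬(¬p1 ∧ p3), w2
13. ¬(p3 ∨ ¬p3), w2
14. ¬p3, w2
15. p3, w2
Accessibility: w0Rw0, w0Rw1, w0Rw2, w1Rw1, w2Rw2
Branch closes: p3 and ¬p3 both at w2.
Every branch closes (one shown): valid in T, hence also in S4, S5 (every theorem of T is a theorem of S4 and S5).
K-tableau for the negation ¬((◇(p3 ∨ ¬p3) → □◇(p3 ∨ ¬p3)) ∨ ◇(¬p1 ∧ p3)):
1. ¬((◇(p3 ∨ ¬p3) → □◇(p3 ∨ ¬p3)) ∨ ◇(¬p1 ∧ p3)), w0
2. ¬(◇(p3 ∨ ¬p3) → □◇(p3 ∨ ¬p3)), w0
3. ¬◇(¬p1 ∧ p3), w0
4. ◇(p3 ∨ ¬p3), w0
5. ¬□◇(p3 ∨ ¬p3), w0
6. p3 ∨ ¬p3, w1
7. ¬(¬p1 ∧ p3), w1
8. ¬p3, w1
9. ¬◇(p3 ∨ ¬p3), w2
10. ¬(¬p1 ∧ p3), w2
11. ¬p3, w2
Accessibility: w0Rw1, w0Rw2
Complete open branch: countermodel on a K-frame, so not valid in K.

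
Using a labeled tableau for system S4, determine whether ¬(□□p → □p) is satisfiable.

Unsatisfiable (every branch closes)

1. ¬(□□p → □p), u
2. □□p, u
3. ¬□p, u
4. □p, u
5. p, u
6. ¬p, v
7. □p, v
8. p, v
Accessibility: uRu, uRv, vRv
Branch closes: p and ¬p both at v.
All branches of the tableau close; one closing branch shown above.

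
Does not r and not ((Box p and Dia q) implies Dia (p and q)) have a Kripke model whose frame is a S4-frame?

1. not r and not ((Box p and Dia q) implies Dia (p and q)), 0
2. not r, 0   [and-rule on 1]
3. not ((Box p and Dia q) implies Dia (p and q)), 0   [and-rule on 1]
4. Box p and Dia q, 0   [neg-implies-rule on 3]
5. not Dia (p and q), 0   [neg-implies-rule on 3]
6. Box p, 0   [and-rule on 4]
7. Dia q, 0   [and-rule on 4]
8. not (p and q), 0   [neg-Dia-rule on 5 via 0R0]
9. p, 0   [Box-rule on 6 via 0R0]
10. not q, 0   [neg-and-rule on 8 (branches; this branch)]
11. q, 1   [Dia-rule on 7: fresh world 1, 0R1]
12. not (p and q), 1   [neg-Dia-rule on 5 via 0R1]
13. p, 1   [Box-rule on 6 via 0R1]
14. not q, 1   [neg-and-rule on 12 (branches; this branch)]
Accessibility: 0R0, 0R1, 1R1
Branch closes: q and not q both at 1.
(One branch shown.) All branches close.

Unsatisfiable (every branch closes)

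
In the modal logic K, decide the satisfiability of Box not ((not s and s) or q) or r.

Satisfiable (open branch found)

1. Box not ((not s and s) or q) or r, w0
2. r, w0   [or-rule on 1 (branches; this branch)]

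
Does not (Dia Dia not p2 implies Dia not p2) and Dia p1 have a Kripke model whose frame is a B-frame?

1. not (Dia Dia not p2 implies Dia not p2) and Dia p1, 0
2. not (Dia Dia not p2 implies Dia not p2), 0
3. Dia p1, 0
4. Dia Dia not p2, 0
5. not Dia not p2, 0
6. p2, 0
7. p1, 1
8. p2, 1
9. Dia not p2, 2
10. p2, 2
11. not p2, 3
Accessibility: 0R0, 0R1, 0R2, 1R0, 1R1, 2R0, 2R2, 2R3, 3R2, 3R3

Satisfiable (open branch found)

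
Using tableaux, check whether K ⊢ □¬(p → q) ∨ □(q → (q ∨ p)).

Valid in K

Tableau for the negation ¬(□¬(p → q) ∨ □(q → (q ∨ p))):
1. ¬(□¬(p → q) ∨ □(q → (q ∨ p))), u
2. ¬□¬(p → q), u
3. ¬□(q → (q ∨ p)), u
4. p → q, v
5. q, v
6. ¬(q → (q ∨ p)), w
7. q, w
8. ¬(q ∨ p), w
9. ¬q, w
10. ¬p, w
Accessibility: uRv, uRw
Branch closes: q and ¬q both at w.
Every branch of the negation's tableau closes; the branch above is one of them.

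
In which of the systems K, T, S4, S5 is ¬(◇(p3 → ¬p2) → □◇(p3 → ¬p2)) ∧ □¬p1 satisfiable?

S4-tableau for the formula:
1. ¬(◇(p3 → ¬p2) → □◇(p3 → ¬p2)) ∧ □¬p1, 0
2. ¬(◇(p3 → ¬p2) → □◇(p3 → ¬p2)), 0
3. □¬p1, 0
4. ◇(p3 → ¬p2), 0
5. ¬□◇(p3 → ¬p2), 0
6. ¬p1, 0
7. p3 → ¬p2, 1
8. ¬p1, 1
9. ¬p2, 1
10. ¬◇(p3 → ¬p2), 2
11. ¬p1, 2
12. ¬(p3 → ¬p2), 2
13. p3, 2
14. p2, 2
Accessibility: 0R0, 0R1, 0R2, 1R1, 2R2
Complete open branch: satisfiable in S4, hence also in K, T (this S4-model is also a K-model and a T-model).
S5-tableau for the formula:
1. ¬(◇(p3 → ¬p2) → □◇(p3 → ¬p2)) ∧ □¬p1, 0
2. ¬(◇(p3 → ¬p2) → □◇(p3 → ¬p2)), 0
3. □¬p1, 0
4. ◇(p3 → ¬p2), 0
5. ¬□◇(p3 → ¬p2), 0
6. ¬p1, 0
7. p3 → ¬p2, 1
8. ¬p1, 1
9. ¬p2, 1
10. ¬◇(p3 → ¬p2), 2
11. ¬p1, 2
12. ¬(p3 → ¬p2), 0
13. p3, 0
14. p2, 0
15. ¬(p3 → ¬p2), 1
16. p3, 1
17. p2, 1
Accessibility: 0R0, 0R1, 0R2, 1R0, 1R1, 1R2, 2R0, 2R1, 2R2
Branch closes: p2 and ¬p2 both at 1.
Every branch closes (one shown): unsatisfiable in S5.

K, T, S4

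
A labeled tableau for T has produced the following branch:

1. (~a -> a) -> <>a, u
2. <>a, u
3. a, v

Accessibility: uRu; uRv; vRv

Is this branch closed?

Not closed

No world carries both an atom and its negation.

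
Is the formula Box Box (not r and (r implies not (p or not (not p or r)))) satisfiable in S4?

Satisfiable (open branch found)

1. Box Box (not r and (r implies not (p or not (not p or r)))), 0
2. Box (not r and (r implies not (p or not (not p or r)))), 0
3. not r and (r implies not (p or not (not p or r))), 0
4. not r, 0
5. r implies not (p or not (not p or r)), 0
6. not (p or not (not p or r)), 0
7. not p, 0
8. not p or r, 0
Accessibility: 0R0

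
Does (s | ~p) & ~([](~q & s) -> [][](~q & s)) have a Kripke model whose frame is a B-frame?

1. (s | ~p) & ~([](~q & s) -> [][](~q & s)), u
2. s | ~p, u
3. ~([](~q & s) -> [][](~q & s)), u
4. [](~q & s), u
5. ~[][](~q & s), u
6. ~q & s, u
7. ~q, u
8. s, u
9. ~p, u
10. ~[](~q & s), v
11. ~q & s, v
12. ~q, v
13. s, v
14. ~(~q & s), w
15. ~s, w
Accessibility: uRu, uRv, vRu, vRv, vRw, wRv, wRw

Yes, satisfiable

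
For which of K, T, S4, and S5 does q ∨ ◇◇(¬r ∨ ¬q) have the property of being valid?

T, S4, S5

K-tableau for the negation ¬(q ∨ ◇◇(¬r ∨ ¬q)):
1. ¬(q ∨ ◇◇(¬r ∨ ¬q)), w0
2. ¬q, w0
3. ¬◇◇(¬r ∨ ¬q), w0
Complete open branch: countermodel on a K-frame, so not valid in K.
T-tableau for the negation ¬(q ∨ ◇◇(¬r ∨ ¬q)):
1. ¬(q ∨ ◇◇(¬r ∨ ¬q)), w0
2. ¬q, w0
3. ¬◇◇(¬r ∨ ¬q), w0
4. ¬◇(¬r ∨ ¬q), w0
5. ¬(¬r ∨ ¬q), w0
6. r, w0
7. q, w0
Accessibility: w0Rw0
Branch closes: q and ¬q both at w0.
Every branch closes (one shown): valid in T, hence also in S4, S5 (every theorem of T is a theorem of S4 and S5).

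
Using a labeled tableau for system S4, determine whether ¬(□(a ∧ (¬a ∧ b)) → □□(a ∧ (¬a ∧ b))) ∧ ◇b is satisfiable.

1. ¬(□(a ∧ (¬a ∧ b)) → □□(a ∧ (¬a ∧ b))) ∧ ◇b, 0
2. ¬(□(a ∧ (¬a ∧ b)) → □□(a ∧ (¬a ∧ b))), 0
3. ◇b, 0
4. □(a ∧ (¬a ∧ b)), 0
5. ¬□□(a ∧ (¬a ∧ b)), 0
6. a ∧ (¬a ∧ b), 0
7. a, 0
8. ¬a ∧ b, 0
9. ¬a, 0
10. b, 0
Accessibility: 0R0
Branch closes: a and ¬a both at 0.
(One branch shown.) All branches close.

Unsatisfiable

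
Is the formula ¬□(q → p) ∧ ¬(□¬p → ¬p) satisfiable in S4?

Unsatisfiable

1. ¬□(q → p) ∧ ¬(□¬p → ¬p), u
2. ¬□(q → p), u   [∧-rule on 1]
3. ¬(□¬p → ¬p), u   [∧-rule on 1]
4. □¬p, u   [¬→-rule on 3]
5. p, u   [¬→-rule on 3]
6. ¬p, u   [□-rule on 4 via uRu]
Accessibility: uRu
Branch closes: p and ¬p both at u.
Every branch closes; the branch above is one of them.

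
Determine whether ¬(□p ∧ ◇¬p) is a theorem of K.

Valid in K

Tableau for the negation □p ∧ ◇¬p:
1. □p ∧ ◇¬p, 0
2. □p, 0
3. ◇¬p, 0
4. ¬p, 1
5. p, 1
Accessibility: 0R1
Branch closes: p and ¬p both at 1.
Every branch of the negation's tableau closes; the branch above is one of them.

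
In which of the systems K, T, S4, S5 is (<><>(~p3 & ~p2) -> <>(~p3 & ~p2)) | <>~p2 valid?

S4, S5

S4-tableau for the negation ~((<><>(~p3 & ~p2) -> <>(~p3 & ~p2)) | <>~p2):
1. ~((<><>(~p3 & ~p2) -> <>(~p3 & ~p2)) | <>~p2), w0
2. ~(<><>(~p3 & ~p2) -> <>(~p3 & ~p2)), w0
3. ~<>~p2, w0
4. <><>(~p3 & ~p2), w0
5. ~<>(~p3 & ~p2), w0
6. p2, w0
7. ~(~p3 & ~p2), w0
8. <>(~p3 & ~p2), w1
9. p2, w1
10. ~(~p3 & ~p2), w1
11. ~p3 & ~p2, w2
12. ~p3, w2
13. ~p2, w2
14. p2, w2
Accessibility: w0Rw0, w0Rw1, w0Rw2, w1Rw1, w1Rw2, w2Rw2
Branch closes: p2 and ~p2 both at w2.
Every branch closes (one shown): valid in S4, hence also in S5 (every theorem of S4 is a theorem of S5).
T-tableau for the negation ~((<><>(~p3 & ~p2) -> <>(~p3 & ~p2)) | <>~p2):
1. ~((<><>(~p3 & ~p2) -> <>(~p3 & ~p2)) | <>~p2), w0
2. ~(<><>(~p3 & ~p2) -> <>(~p3 & ~p2)), w0
3. ~<>~p2, w0
4. <><>(~p3 & ~p2), w0
5. ~<>(~p3 & ~p2), w0
6. p2, w0
7. ~(~p3 & ~p2), w0
8. <>(~p3 & ~p2), w1
9. p2, w1
10. ~(~p3 & ~p2), w1
11. ~p3 & ~p2, w2
12. ~p3, w2
13. ~p2, w2
Accessibility: w0Rw0, w0Rw1, w1Rw1, w1Rw2, w2Rw2
Complete open branch: countermodel on a T-frame, so not valid in T, nor in K (the same frame is also a K-frame).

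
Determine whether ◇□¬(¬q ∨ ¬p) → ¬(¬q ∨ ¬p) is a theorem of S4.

Invalid (countermodel exists)

Tableau for the negation ¬(◇□¬(¬q ∨ ¬p) → ¬(¬q ∨ ¬p)):
1. ¬(◇□¬(¬q ∨ ¬p) → ¬(¬q ∨ ¬p)), w0
2. ◇□¬(¬q ∨ ¬p), w0
3. ¬q ∨ ¬p, w0
4. ¬p, w0
5. □¬(¬q ∨ ¬p), w1
6. ¬(¬q ∨ ¬p), w1
7. q, w1
8. p, w1
Accessibility: w0Rw0, w0Rw1, w1Rw1
The negation has an open branch (countermodel exists).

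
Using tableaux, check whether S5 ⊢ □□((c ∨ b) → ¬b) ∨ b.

Invalid (countermodel exists)

Tableau for the negation ¬(□□((c ∨ b) → ¬b) ∨ b):
1. ¬(□□((c ∨ b) → ¬b) ∨ b), w0
2. ¬□□((c ∨ b) → ¬b), w0
3. ¬b, w0
4. ¬□((c ∨ b) → ¬b), w1
5. ¬((c ∨ b) → ¬b), w2
6. c ∨ b, w2
7. b, w2
Accessibility: w0Rw0, w0Rw1, w0Rw2, w1Rw0, w1Rw1, w1Rw2, w2Rw0, w2Rw1, w2Rw2
The negation has an open branch (countermodel exists).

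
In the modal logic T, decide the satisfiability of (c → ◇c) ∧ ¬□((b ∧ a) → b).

Unsatisfiable (every branch closes)

1. (c → ◇c) ∧ ¬□((b ∧ a) → b), u
2. c → ◇c, u   [∧-rule on 1]
3. ¬□((b ∧ a) → b), u   [∧-rule on 1]
4. ◇c, u   [→-rule on 2 (branches; this branch)]
5. ¬((b ∧ a) → b), v   [¬□-rule on 3: fresh world v, uRv]
6. b ∧ a, v   [¬→-rule on 5]
7. ¬b, v   [¬→-rule on 5]
8. b, v   [∧-rule on 6]
9. a, v   [∧-rule on 6]
Accessibility: uRu, uRv, vRv
Branch closes: b and ¬b both at v.
(One branch shown.) All branches close.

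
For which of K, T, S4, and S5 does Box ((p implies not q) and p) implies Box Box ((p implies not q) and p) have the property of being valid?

S4, S5

T-tableau for the negation not (Box ((p implies not q) and p) implies Box Box ((p implies not q) and p)):
1. not (Box ((p implies not q) and p) implies Box Box ((p implies not q) and p)), w0
2. Box ((p implies not q) and p), w0
3. not Box Box ((p implies not q) and p), w0
4. (p implies not q) and p, w0
5. p implies not q, w0
6. p, w0
7. not q, w0
8. not Box ((p implies not q) and p), w1
9. (p implies not q) and p, w1
10. p implies not q, w1
11. p, w1
12. not q, w1
13. not ((p implies not q) and p), w2
14. not p, w2
Accessibility: w0Rw0, w0Rw1, w1Rw1, w1Rw2, w2Rw2
Complete open branch: countermodel on a T-frame, so not valid in T, nor in K (the same frame is also a K-frame).
S4-tableau for the negation not (Box ((p implies not q) and p) implies Box Box ((p implies not q) and p)):
1. not (Box ((p implies not q) and p) implies Box Box ((p implies not q) and p)), w0
2. Box ((p implies not q) and p), w0
3. not Box Box ((p implies not q) and p), w0
4. (p implies not q) and p, w0
5. p implies not q, w0
6. p, w0
7. not q, w0
8. not Box ((p implies not q) and p), w1
9. (p implies not q) and p, w1
10. p implies not q, w1
11. p, w1
12. not q, w1
13. not ((p implies not q) and p), w2
14. (p implies not q) and p, w2
15. p implies not q, w2
16. p, w2
17. not (p implies not q), w2
18. q, w2
19. not q, w2
Accessibility: w0Rw0, w0Rw1, w0Rw2, w1Rw1, w1Rw2, w2Rw2
Branch closes: q and not q both at w2.
Every branch closes (one shown): valid in S4, hence also in S5 (every theorem of S4 is a theorem of S5).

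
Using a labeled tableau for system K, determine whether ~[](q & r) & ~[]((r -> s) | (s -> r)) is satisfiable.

No, unsatisfiable

1. ~[](q & r) & ~[]((r -> s) | (s -> r)), 0
2. ~[](q & r), 0
3. ~[]((r -> s) | (s -> r)), 0
4. ~(q & r), 1
5. ~r, 1
6. ~((r -> s) | (s -> r)), 2
7. ~(r -> s), 2
8. ~(s -> r), 2
9. r, 2
10. ~s, 2
11. s, 2
12. ~r, 2
Accessibility: 0R1, 0R2
Branch closes: s and ~s both at 2.
(One branch shown.) All branches close.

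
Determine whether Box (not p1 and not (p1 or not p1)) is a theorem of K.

Not valid

Tableau for the negation not Box (not p1 and not (p1 or not p1)):
1. not Box (not p1 and not (p1 or not p1)), u
2. not (not p1 and not (p1 or not p1)), v   [neg-Box-rule on 1: fresh world v, uRv]
3. p1 or not p1, v   [neg-and-rule on 2 (branches; this branch)]
4. not p1, v   [or-rule on 3 (branches; this branch)]
Accessibility: uRv
The negation has an open branch (countermodel exists).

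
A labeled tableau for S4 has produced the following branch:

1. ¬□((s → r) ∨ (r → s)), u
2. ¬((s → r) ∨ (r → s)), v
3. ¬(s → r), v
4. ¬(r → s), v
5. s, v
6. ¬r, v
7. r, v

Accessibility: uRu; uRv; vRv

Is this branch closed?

Both r and ¬r appear at v.

Closed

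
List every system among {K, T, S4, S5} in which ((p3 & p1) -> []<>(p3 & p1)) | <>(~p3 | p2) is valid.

S5

S5-tableau for the negation ~(((p3 & p1) -> []<>(p3 & p1)) | <>(~p3 | p2)):
1. ~(((p3 & p1) -> []<>(p3 & p1)) | <>(~p3 | p2)), 0
2. ~((p3 & p1) -> []<>(p3 & p1)), 0
3. ~<>(~p3 | p2), 0
4. p3 & p1, 0
5. ~[]<>(p3 & p1), 0
6. p3, 0
7. p1, 0
8. ~(~p3 | p2), 0
9. ~p2, 0
10. ~<>(p3 & p1), 1
11. ~(~p3 | p2), 1
12. p3, 1
13. ~p2, 1
14. ~(p3 & p1), 0
15. ~(p3 & p1), 1
16. ~p1, 0
Accessibility: 0R0, 0R1, 1R0, 1R1
Branch closes: p1 and ~p1 both at 0.
Every branch closes (one shown): valid in S5.
S4-tableau for the negation ~(((p3 & p1) -> []<>(p3 & p1)) | <>(~p3 | p2)):
1. ~(((p3 & p1) -> []<>(p3 & p1)) | <>(~p3 | p2)), 0
2. ~((p3 & p1) -> []<>(p3 & p1)), 0
3. ~<>(~p3 | p2), 0
4. p3 & p1, 0
5. ~[]<>(p3 & p1), 0
6. p3, 0
7. p1, 0
8. ~(~p3 | p2), 0
9. ~p2, 0
10. ~<>(p3 & p1), 1
11. ~(~p3 | p2), 1
12. p3, 1
13. ~p2, 1
14. ~(p3 & p1), 1
15. ~p1, 1
Accessibility: 0R0, 0R1, 1R1
Complete open branch: countermodel on an S4-frame, so not valid in S4, nor in K, T (the same frame is also a K-frame and a T-frame).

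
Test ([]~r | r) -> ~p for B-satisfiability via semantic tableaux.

Satisfiable (open branch found)

1. ([]~r | r) -> ~p, 0
2. ~p, 0
Accessibility: 0R0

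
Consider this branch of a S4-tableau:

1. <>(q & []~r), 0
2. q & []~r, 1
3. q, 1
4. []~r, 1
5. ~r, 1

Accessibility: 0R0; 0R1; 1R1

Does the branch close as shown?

No, open

There is no literal clash: for every atom and world, at most one sign appears.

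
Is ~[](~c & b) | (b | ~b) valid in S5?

Valid in S5

Tableau for the negation ~(~[](~c & b) | (b | ~b)):
1. ~(~[](~c & b) | (b | ~b)), 0
2. [](~c & b), 0
3. ~(b | ~b), 0
4. ~b, 0
5. b, 0
Accessibility: 0R0
Branch closes: b and ~b both at 0.
All branches of the negation close; one closing branch shown above.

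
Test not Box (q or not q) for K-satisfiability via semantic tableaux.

1. not Box (q or not q), w0
2. not (q or not q), w1
3. not q, w1
4. q, w1
Accessibility: w0Rw1
Branch closes: q and not q both at w1.
Every branch closes; the branch above is one of them.

Unsatisfiable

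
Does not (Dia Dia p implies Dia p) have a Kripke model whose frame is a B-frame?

1. not (Dia Dia p implies Dia p), u
2. Dia Dia p, u   [neg-implies-rule on 1]
3. not Dia p, u   [neg-implies-rule on 1]
4. not p, u   [neg-Dia-rule on 3 via uRu]
5. Dia p, v   [Dia-rule on 2: fresh world v, uRv]
6. not p, v   [neg-Dia-rule on 3 via uRv]
7. p, w   [Dia-rule on 5: fresh world w, vRw]
Accessibility: uRu, uRv, vRu, vRv, vRw, wRv, wRw

Yes, satisfiable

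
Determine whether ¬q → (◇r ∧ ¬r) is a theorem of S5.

Invalid (countermodel exists)

Tableau for the negation ¬(¬q → (◇r ∧ ¬r)):
1. ¬(¬q → (◇r ∧ ¬r)), 0
2. ¬q, 0   [¬→-rule on 1]
3. ¬(◇r ∧ ¬r), 0   [¬→-rule on 1]
4. r, 0   [¬∧-rule on 3 (branches; this branch)]
Accessibility: 0R0
The negation has an open branch (countermodel exists).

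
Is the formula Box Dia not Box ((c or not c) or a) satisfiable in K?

Satisfiable

1. Box Dia not Box ((c or not c) or a), 0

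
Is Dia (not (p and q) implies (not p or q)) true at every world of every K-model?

Tableau for the negation not Dia (not (p and q) implies (not p or q)):
1. not Dia (not (p and q) implies (not p or q)), 0
The negation has an open branch (countermodel exists).

No, not valid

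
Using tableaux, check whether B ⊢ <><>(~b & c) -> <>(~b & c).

Tableau for the negation ~(<><>(~b & c) -> <>(~b & c)):
1. ~(<><>(~b & c) -> <>(~b & c)), w0
2. <><>(~b & c), w0
3. ~<>(~b & c), w0
4. ~(~b & c), w0
5. ~c, w0
6. <>(~b & c), w1
7. ~(~b & c), w1
8. ~c, w1
9. ~b & c, w2
10. ~b, w2
11. c, w2
Accessibility: w0Rw0, w0Rw1, w1Rw0, w1Rw1, w1Rw2, w2Rw1, w2Rw2
The negation has an open branch (countermodel exists).

Not valid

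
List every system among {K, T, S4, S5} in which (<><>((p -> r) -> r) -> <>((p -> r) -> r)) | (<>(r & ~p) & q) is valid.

T-tableau for the negation ~((<><>((p -> r) -> r) -> <>((p -> r) -> r)) | (<>(r & ~p) & q)):
1. ~((<><>((p -> r) -> r) -> <>((p -> r) -> r)) | (<>(r & ~p) & q)), u
2. ~(<><>((p -> r) -> r) -> <>((p -> r) -> r)), u   [~|-rule on 1]
3. ~(<>(r & ~p) & q), u   [~|-rule on 1]
4. <><>((p -> r) -> r), u   [~->-rule on 2]
5. ~<>((p -> r) -> r), u   [~->-rule on 2]
6. ~((p -> r) -> r), u   [~<>-rule on 5 via uRu]
7. p -> r, u   [~->-rule on 6]
8. ~r, u   [~->-rule on 6]
9. ~q, u   [~&-rule on 3 (branches; this branch)]
10. ~p, u   [->-rule on 7 (branches; this branch)]
11. <>((p -> r) -> r), v   [<>-rule on 4: fresh world v, uRv]
12. ~((p -> r) -> r), v   [~<>-rule on 5 via uRv]
13. p -> r, v   [~->-rule on 12]
14. ~r, v   [~->-rule on 12]
15. ~p, v   [->-rule on 13 (branches; this branch)]
16. (p -> r) -> r, w   [<>-rule on 11: fresh world w, vRw]
17. r, w   [->-rule on 16 (branches; this branch)]
Accessibility: uRu, uRv, vRv, vRw, wRw
Complete open branch: countermodel on a T-frame, so not valid in T, nor in K (the same frame is also a K-frame).
S4-tableau for the negation ~((<><>((p -> r) -> r) -> <>((p -> r) -> r)) | (<>(r & ~p) & q)):
1. ~((<><>((p -> r) -> r) -> <>((p -> r) -> r)) | (<>(r & ~p) & q)), u
2. ~(<><>((p -> r) -> r) -> <>((p -> r) -> r)), u   [~|-rule on 1]
3. ~(<>(r & ~p) & q), u   [~|-rule on 1]
4. <><>((p -> r) -> r), u   [~->-rule on 2]
5. ~<>((p -> r) -> r), u   [~->-rule on 2]
6. ~((p -> r) -> r), u   [~<>-rule on 5 via uRu]
7. p -> r, u   [~->-rule on 6]
8. ~r, u   [~->-rule on 6]
9. ~<>(r & ~p), u   [~&-rule on 3 (branches; this branch)]
10. ~(r & ~p), u   [~<>-rule on 9 via uRu]
11. ~p, u   [->-rule on 7 (branches; this branch)]
12. <>((p -> r) -> r), v   [<>-rule on 4: fresh world v, uRv]
13. ~((p -> r) -> r), v   [~<>-rule on 5 via uRv]
14. p -> r, v   [~->-rule on 13]
15. ~r, v   [~->-rule on 13]
16. ~(r & ~p), v   [~<>-rule on 9 via uRv]
17. ~p, v   [->-rule on 14 (branches; this branch)]
18. (p -> r) -> r, w   [<>-rule on 12: fresh world w, vRw]
19. ~((p -> r) -> r), w   [~<>-rule on 5 via uRw]
20. p -> r, w   [~->-rule on 19]
21. ~r, w   [~->-rule on 19]
22. ~(r & ~p), w   [~<>-rule on 9 via uRw]
23. ~(p -> r), w   [->-rule on 18 (branches; this branch)]
24. p, w   [~->-rule on 23]
25. r, w   [->-rule on 20 (branches; this branch)]
Accessibility: uRu, uRv, uRw, vRv, vRw, wRw
Branch closes: r and ~r both at w.
Every branch closes (one shown): valid in S4, hence also in S5 (every theorem of S4 is a theorem of S5).

S4, S5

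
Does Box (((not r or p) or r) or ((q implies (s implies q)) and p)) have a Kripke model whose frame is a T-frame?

Yes, satisfiable

1. Box (((not r or p) or r) or ((q implies (s implies q)) and p)), w0
2. ((not r or p) or r) or ((q implies (s implies q)) and p), w0
3. (q implies (s implies q)) and p, w0
4. q implies (s implies q), w0
5. p, w0
6. s implies q, w0
7. q, w0
Accessibility: w0Rw0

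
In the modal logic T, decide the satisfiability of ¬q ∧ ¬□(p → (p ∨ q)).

Unsatisfiable

1. ¬q ∧ ¬□(p → (p ∨ q)), 0
2. ¬q, 0
3. ¬□(p → (p ∨ q)), 0
4. ¬(p → (p ∨ q)), 1
5. p, 1
6. ¬(p ∨ q), 1
7. ¬p, 1
8. ¬q, 1
Accessibility: 0R0, 0R1, 1R1
Branch closes: p and ¬p both at 1.
(One branch shown.) All branches close.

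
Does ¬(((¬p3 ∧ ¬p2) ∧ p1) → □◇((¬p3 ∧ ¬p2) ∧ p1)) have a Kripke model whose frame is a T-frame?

1. ¬(((¬p3 ∧ ¬p2) ∧ p1) → □◇((¬p3 ∧ ¬p2) ∧ p1)), w0
2. (¬p3 ∧ ¬p2) ∧ p1, w0
3. ¬□◇((¬p3 ∧ ¬p2) ∧ p1), w0
4. ¬p3 ∧ ¬p2, w0
5. p1, w0
6. ¬p3, w0
7. ¬p2, w0
8. ¬◇((¬p3 ∧ ¬p2) ∧ p1), w1
9. ¬((¬p3 ∧ ¬p2) ∧ p1), w1
10. ¬p1, w1
Accessibility: w0Rw0, w0Rw1, w1Rw1

Satisfiable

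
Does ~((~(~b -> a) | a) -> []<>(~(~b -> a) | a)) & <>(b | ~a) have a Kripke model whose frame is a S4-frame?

1. ~((~(~b -> a) | a) -> []<>(~(~b -> a) | a)) & <>(b | ~a), w0
2. ~((~(~b -> a) | a) -> []<>(~(~b -> a) | a)), w0
3. <>(b | ~a), w0
4. ~(~b -> a) | a, w0
5. ~[]<>(~(~b -> a) | a), w0
6. a, w0
7. b | ~a, w1
8. ~a, w1
9. ~<>(~(~b -> a) | a), w2
10. ~(~(~b -> a) | a), w2
11. ~b -> a, w2
12. ~a, w2
13. b, w2
Accessibility: w0Rw0, w0Rw1, w0Rw2, w1Rw1, w2Rw2

Satisfiable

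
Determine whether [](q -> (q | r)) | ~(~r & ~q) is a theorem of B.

Valid in B

Tableau for the negation ~([](q -> (q | r)) | ~(~r & ~q)):
1. ~([](q -> (q | r)) | ~(~r & ~q)), u
2. ~[](q -> (q | r)), u
3. ~r & ~q, u
4. ~r, u
5. ~q, u
6. ~(q -> (q | r)), v
7. q, v
8. ~(q | r), v
9. ~q, v
10. ~r, v
Accessibility: uRu, uRv, vRu, vRv
Branch closes: q and ~q both at v.
Every branch of the negation's tableau closes; the branch above is one of them.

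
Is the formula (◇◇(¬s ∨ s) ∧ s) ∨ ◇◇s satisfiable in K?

1. (◇◇(¬s ∨ s) ∧ s) ∨ ◇◇s, w0
2. ◇◇s, w0   [∨-rule on 1 (branches; this branch)]
3. ◇s, w1   [◇-rule on 2: fresh world w1, w0Rw1]
4. s, w2   [◇-rule on 3: fresh world w2, w1Rw2]
Accessibility: w0Rw1, w1Rw2

Satisfiable (open branch found)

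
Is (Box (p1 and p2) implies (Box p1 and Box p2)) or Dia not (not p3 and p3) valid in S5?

Tableau for the negation not ((Box (p1 and p2) implies (Box p1 and Box p2)) or Dia not (not p3 and p3)):
1. not ((Box (p1 and p2) implies (Box p1 and Box p2)) or Dia not (not p3 and p3)), w0
2. not (Box (p1 and p2) implies (Box p1 and Box p2)), w0   [neg-or-rule on 1]
3. not Dia not (not p3 and p3), w0   [neg-or-rule on 1]
4. Box (p1 and p2), w0   [neg-implies-rule on 2]
5. not (Box p1 and Box p2), w0   [neg-implies-rule on 2]
6. not p3 and p3, w0   [neg-Dia-rule on 3 via w0Rw0]
7. not p3, w0   [and-rule on 6]
8. p3, w0   [and-rule on 6]
Accessibility: w0Rw0
Branch closes: p3 and not p3 both at w0.
All branches of the negation close; one closing branch shown above.

Yes, valid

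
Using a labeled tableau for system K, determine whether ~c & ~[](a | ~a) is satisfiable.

1. ~c & ~[](a | ~a), w0
2. ~c, w0
3. ~[](a | ~a), w0
4. ~(a | ~a), w1
5. ~a, w1
6. a, w1
Accessibility: w0Rw1
Branch closes: a and ~a both at w1.
Every branch closes; the branch above is one of them.

No, unsatisfiable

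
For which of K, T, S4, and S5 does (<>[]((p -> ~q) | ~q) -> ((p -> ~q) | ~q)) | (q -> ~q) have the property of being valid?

S5

S5-tableau for the negation ~((<>[]((p -> ~q) | ~q) -> ((p -> ~q) | ~q)) | (q -> ~q)):
1. ~((<>[]((p -> ~q) | ~q) -> ((p -> ~q) | ~q)) | (q -> ~q)), 0
2. ~(<>[]((p -> ~q) | ~q) -> ((p -> ~q) | ~q)), 0
3. ~(q -> ~q), 0
4. <>[]((p -> ~q) | ~q), 0
5. ~((p -> ~q) | ~q), 0
6. q, 0
7. ~(p -> ~q), 0
8. p, 0
9. []((p -> ~q) | ~q), 1
10. (p -> ~q) | ~q, 0
11. (p -> ~q) | ~q, 1
12. p -> ~q, 0
13. ~q, 1
14. ~q, 0
Accessibility: 0R0, 0R1, 1R0, 1R1
Branch closes: q and ~q both at 0.
Every branch closes (one shown): valid in S5.
S4-tableau for the negation ~((<>[]((p -> ~q) | ~q) -> ((p -> ~q) | ~q)) | (q -> ~q)):
1. ~((<>[]((p -> ~q) | ~q) -> ((p -> ~q) | ~q)) | (q -> ~q)), 0
2. ~(<>[]((p -> ~q) | ~q) -> ((p -> ~q) | ~q)), 0
3. ~(q -> ~q), 0
4. <>[]((p -> ~q) | ~q), 0
5. ~((p -> ~q) | ~q), 0
6. q, 0
7. ~(p -> ~q), 0
8. p, 0
9. []((p -> ~q) | ~q), 1
10. (p -> ~q) | ~q, 1
11. ~q, 1
Accessibility: 0R0, 0R1, 1R1
Complete open branch: countermodel on an S4-frame, so not valid in S4, nor in K, T (the same frame is also a K-frame and a T-frame).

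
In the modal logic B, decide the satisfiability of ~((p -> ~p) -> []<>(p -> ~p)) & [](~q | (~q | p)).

Unsatisfiable (every branch closes)

1. ~((p -> ~p) -> []<>(p -> ~p)) & [](~q | (~q | p)), u
2. ~((p -> ~p) -> []<>(p -> ~p)), u   [&-rule on 1]
3. [](~q | (~q | p)), u   [&-rule on 1]
4. p -> ~p, u   [~->-rule on 2]
5. ~[]<>(p -> ~p), u   [~->-rule on 2]
6. ~q | (~q | p), u   [[]-rule on 3 via uRu]
7. ~p, u   [->-rule on 4 (branches; this branch)]
8. ~q | p, u   [|-rule on 6 (branches; this branch)]
9. ~q, u   [|-rule on 8 (branches; this branch)]
10. ~<>(p -> ~p), v   [~[]-rule on 5: fresh world v, uRv]
11. ~q | (~q | p), v   [[]-rule on 3 via uRv]
12. ~(p -> ~p), u   [~<>-rule on 10 via vRu]
13. p, u   [~->-rule on 12]
Accessibility: uRu, uRv, vRu, vRv
Branch closes: p and ~p both at u.
All branches of the tableau close; one closing branch shown above.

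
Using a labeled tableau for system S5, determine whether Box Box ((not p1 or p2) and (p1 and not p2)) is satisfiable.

1. Box Box ((not p1 or p2) and (p1 and not p2)), u
2. Box ((not p1 or p2) and (p1 and not p2)), u
3. (not p1 or p2) and (p1 and not p2), u
4. not p1 or p2, u
5. p1 and not p2, u
6. p1, u
7. not p2, u
8. p2, u
Accessibility: uRu
Branch closes: p2 and not p2 both at u.
Every branch closes; the branch above is one of them.

Unsatisfiable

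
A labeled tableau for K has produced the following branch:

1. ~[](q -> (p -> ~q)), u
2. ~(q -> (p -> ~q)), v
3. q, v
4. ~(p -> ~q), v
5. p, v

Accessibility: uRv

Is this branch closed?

Not closed

There is no literal clash: for every atom and world, at most one sign appears.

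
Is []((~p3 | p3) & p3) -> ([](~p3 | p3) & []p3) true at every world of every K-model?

Tableau for the negation ~([]((~p3 | p3) & p3) -> ([](~p3 | p3) & []p3)):
1. ~([]((~p3 | p3) & p3) -> ([](~p3 | p3) & []p3)), u
2. []((~p3 | p3) & p3), u
3. ~([](~p3 | p3) & []p3), u
4. ~[]p3, u
5. ~p3, v
6. (~p3 | p3) & p3, v
7. ~p3 | p3, v
8. p3, v
Accessibility: uRv
Branch closes: p3 and ~p3 both at v.
Every branch of the negation's tableau closes; the branch above is one of them.

Valid in K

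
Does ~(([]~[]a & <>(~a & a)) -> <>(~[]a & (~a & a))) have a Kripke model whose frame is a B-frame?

1. ~(([]~[]a & <>(~a & a)) -> <>(~[]a & (~a & a))), 0
2. []~[]a & <>(~a & a), 0
3. ~<>(~[]a & (~a & a)), 0
4. []~[]a, 0
5. <>(~a & a), 0
6. ~(~[]a & (~a & a)), 0
7. ~[]a, 0
8. ~(~a & a), 0
9. ~a, 0
10. ~a & a, 1
11. ~a, 1
12. a, 1
Accessibility: 0R0, 0R1, 1R0, 1R1
Branch closes: a and ~a both at 1.
(One branch shown.) All branches close.

Unsatisfiable (every branch closes)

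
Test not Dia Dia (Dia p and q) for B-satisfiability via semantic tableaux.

1. not Dia Dia (Dia p and q), 0
2. not Dia (Dia p and q), 0
3. not (Dia p and q), 0
4. not q, 0
Accessibility: 0R0

Satisfiable (open branch found)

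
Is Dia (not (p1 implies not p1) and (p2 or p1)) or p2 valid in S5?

Not valid

Tableau for the negation not (Dia (not (p1 implies not p1) and (p2 or p1)) or p2):
1. not (Dia (not (p1 implies not p1) and (p2 or p1)) or p2), 0
2. not Dia (not (p1 implies not p1) and (p2 or p1)), 0   [neg-or-rule on 1]
3. not p2, 0   [neg-or-rule on 1]
4. not (not (p1 implies not p1) and (p2 or p1)), 0   [neg-Dia-rule on 2 via 0R0]
5. not (p2 or p1), 0   [neg-and-rule on 4 (branches; this branch)]
6. not p1, 0   [neg-or-rule on 5]
Accessibility: 0R0
The negation has an open branch (countermodel exists).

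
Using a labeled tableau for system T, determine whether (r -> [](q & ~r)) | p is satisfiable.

Satisfiable

1. (r -> [](q & ~r)) | p, 0
2. p, 0
Accessibility: 0R0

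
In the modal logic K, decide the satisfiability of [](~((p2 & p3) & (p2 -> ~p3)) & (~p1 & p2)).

1. [](~((p2 & p3) & (p2 -> ~p3)) & (~p1 & p2)), u

Yes, satisfiable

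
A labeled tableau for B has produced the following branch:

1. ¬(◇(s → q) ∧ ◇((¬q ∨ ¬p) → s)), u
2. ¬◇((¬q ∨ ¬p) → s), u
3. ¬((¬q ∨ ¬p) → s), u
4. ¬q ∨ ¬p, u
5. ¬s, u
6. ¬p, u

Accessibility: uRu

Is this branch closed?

No world carries both an atom and its negation.

Open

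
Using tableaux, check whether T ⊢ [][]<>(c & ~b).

No, not valid

Tableau for the negation ~[][]<>(c & ~b):
1. ~[][]<>(c & ~b), 0
2. ~[]<>(c & ~b), 1   [~[]-rule on 1: fresh world 1, 0R1]
3. ~<>(c & ~b), 2   [~[]-rule on 2: fresh world 2, 1R2]
4. ~(c & ~b), 2   [~<>-rule on 3 via 2R2]
5. b, 2   [~&-rule on 4 (branches; this branch)]
Accessibility: 0R0, 0R1, 1R1, 1R2, 2R2
The negation has an open branch (countermodel exists).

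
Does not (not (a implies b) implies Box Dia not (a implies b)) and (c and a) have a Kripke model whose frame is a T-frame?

Yes, satisfiable

1. not (not (a implies b) implies Box Dia not (a implies b)) and (c and a), w0
2. not (not (a implies b) implies Box Dia not (a implies b)), w0
3. c and a, w0
4. not (a implies b), w0
5. not Box Dia not (a implies b), w0
6. c, w0
7. a, w0
8. not b, w0
9. not Dia not (a implies b), w1
10. a implies b, w1
11. b, w1
Accessibility: w0Rw0, w0Rw1, w1Rw1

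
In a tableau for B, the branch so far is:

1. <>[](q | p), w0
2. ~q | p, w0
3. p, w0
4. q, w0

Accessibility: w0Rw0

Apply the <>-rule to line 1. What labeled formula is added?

a fresh world w1 with w0Rw1, and [](q | p) at w1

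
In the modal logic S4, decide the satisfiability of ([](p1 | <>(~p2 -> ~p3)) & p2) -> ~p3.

1. ([](p1 | <>(~p2 -> ~p3)) & p2) -> ~p3, w0
2. ~p3, w0
Accessibility: w0Rw0

Satisfiable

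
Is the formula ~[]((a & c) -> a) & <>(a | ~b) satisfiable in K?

No, unsatisfiable

1. ~[]((a & c) -> a) & <>(a | ~b), u
2. ~[]((a & c) -> a), u   [&-rule on 1]
3. <>(a | ~b), u   [&-rule on 1]
4. ~((a & c) -> a), v   [~[]-rule on 2: fresh world v, uRv]
5. a & c, v   [~->-rule on 4]
6. ~a, v   [~->-rule on 4]
7. a, v   [&-rule on 5]
8. c, v   [&-rule on 5]
Accessibility: uRv
Branch closes: a and ~a both at v.
(One branch shown.) All branches close.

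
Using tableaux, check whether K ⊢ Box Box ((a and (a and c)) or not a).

No, not valid

Tableau for the negation not Box Box ((a and (a and c)) or not a):
1. not Box Box ((a and (a and c)) or not a), u
2. not Box ((a and (a and c)) or not a), v
3. not ((a and (a and c)) or not a), w
4. not (a and (a and c)), w
5. a, w
6. not (a and c), w
7. not c, w
Accessibility: uRv, vRw
The negation has an open branch (countermodel exists).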